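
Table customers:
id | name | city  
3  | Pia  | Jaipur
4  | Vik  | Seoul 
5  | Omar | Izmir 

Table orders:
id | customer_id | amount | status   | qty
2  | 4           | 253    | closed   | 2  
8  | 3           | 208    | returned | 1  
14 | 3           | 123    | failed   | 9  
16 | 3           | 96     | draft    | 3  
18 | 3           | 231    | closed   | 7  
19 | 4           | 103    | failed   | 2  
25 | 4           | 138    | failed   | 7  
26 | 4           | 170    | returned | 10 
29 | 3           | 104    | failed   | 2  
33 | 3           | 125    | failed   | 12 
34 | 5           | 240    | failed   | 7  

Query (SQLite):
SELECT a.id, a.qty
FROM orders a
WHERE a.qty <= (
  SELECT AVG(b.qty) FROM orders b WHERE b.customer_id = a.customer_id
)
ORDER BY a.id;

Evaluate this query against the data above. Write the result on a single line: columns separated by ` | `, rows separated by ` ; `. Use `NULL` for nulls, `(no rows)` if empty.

2 | 2 ; 8 | 1 ; 16 | 3 ; 19 | 2 ; 29 | 2 ; 34 | 7

For each orders row a, compute AVG(qty) over rows sharing a.customer_id.
Keep row a if a.qty <= that per-group AVG.
  customer_id=3: AVG(qty) = 5.666667
  customer_id=4: AVG(qty) = 5.25
  customer_id=5: AVG(qty) = 7.0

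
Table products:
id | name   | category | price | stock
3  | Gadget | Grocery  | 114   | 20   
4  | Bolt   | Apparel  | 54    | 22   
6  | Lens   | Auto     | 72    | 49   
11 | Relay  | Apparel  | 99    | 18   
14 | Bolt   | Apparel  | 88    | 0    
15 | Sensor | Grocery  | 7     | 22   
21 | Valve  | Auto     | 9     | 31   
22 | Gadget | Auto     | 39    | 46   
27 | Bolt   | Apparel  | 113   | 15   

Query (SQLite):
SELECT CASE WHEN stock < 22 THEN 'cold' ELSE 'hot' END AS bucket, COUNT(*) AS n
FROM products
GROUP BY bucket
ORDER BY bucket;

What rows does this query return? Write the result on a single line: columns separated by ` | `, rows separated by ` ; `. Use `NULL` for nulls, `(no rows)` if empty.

cold | 4 ; hot | 5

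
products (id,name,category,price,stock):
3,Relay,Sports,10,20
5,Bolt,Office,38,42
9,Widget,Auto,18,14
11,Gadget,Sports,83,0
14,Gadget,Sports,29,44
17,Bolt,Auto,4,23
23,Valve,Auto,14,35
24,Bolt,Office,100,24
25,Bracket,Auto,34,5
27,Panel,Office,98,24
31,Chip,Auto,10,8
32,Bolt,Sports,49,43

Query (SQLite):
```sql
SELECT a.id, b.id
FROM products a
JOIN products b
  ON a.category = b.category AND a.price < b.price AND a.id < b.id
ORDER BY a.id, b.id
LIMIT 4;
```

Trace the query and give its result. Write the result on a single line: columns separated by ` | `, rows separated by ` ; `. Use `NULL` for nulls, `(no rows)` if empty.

3 | 11 ; 3 | 14 ; 3 | 32 ; 5 | 24

Pairs (a,b) with same category, a.price < b.price, a.id < b.id.
category groups: Auto:{9,17,23,25,31} Office:{5,24,27} Sports:{3,11,14,32}
Ordered by (a.id, b.id); first 4.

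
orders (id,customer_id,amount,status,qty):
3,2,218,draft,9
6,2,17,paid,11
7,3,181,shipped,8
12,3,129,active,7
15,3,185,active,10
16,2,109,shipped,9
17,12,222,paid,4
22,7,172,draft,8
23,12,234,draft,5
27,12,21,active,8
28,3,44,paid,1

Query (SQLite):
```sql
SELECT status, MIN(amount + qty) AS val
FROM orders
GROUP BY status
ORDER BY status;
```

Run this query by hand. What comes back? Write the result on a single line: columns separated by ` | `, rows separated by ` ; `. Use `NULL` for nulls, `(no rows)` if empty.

active | 29 ; draft | 180 ; paid | 28 ; shipped | 118

For each row compute amount + qty.
Group by status; take MIN of the expression per group.
  active: ids {12, 15, 27} → MIN(amount + qty)=29
  draft: ids {3, 22, 23} → MIN(amount + qty)=180
  paid: ids {6, 17, 28} → MIN(amount + qty)=28
  shipped: ids {7, 16} → MIN(amount + qty)=118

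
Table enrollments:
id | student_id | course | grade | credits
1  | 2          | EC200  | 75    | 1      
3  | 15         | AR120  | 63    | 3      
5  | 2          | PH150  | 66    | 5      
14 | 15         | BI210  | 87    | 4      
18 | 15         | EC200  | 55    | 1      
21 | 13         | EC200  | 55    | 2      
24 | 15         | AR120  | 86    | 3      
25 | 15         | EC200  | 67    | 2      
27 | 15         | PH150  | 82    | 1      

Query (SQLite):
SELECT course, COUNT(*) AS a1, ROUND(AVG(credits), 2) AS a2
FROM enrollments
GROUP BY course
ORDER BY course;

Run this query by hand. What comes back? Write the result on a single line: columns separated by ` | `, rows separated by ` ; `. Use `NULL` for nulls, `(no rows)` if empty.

Group enrollments by course.
Per group compute: COUNT(*), ROUND(AVG(credits), 2).
  AR120: ids {3, 24} → COUNT(*)=2, ROUND(AVG(credits), 2)=3
  BI210: ids {14} → COUNT(*)=1, ROUND(AVG(credits), 2)=4
  EC200: ids {1, 18, 21, 25} → COUNT(*)=4, ROUND(AVG(credits), 2)=1.5
  PH150: ids {5, 27} → COUNT(*)=2, ROUND(AVG(credits), 2)=3

AR120 | 2 | 3 ; BI210 | 1 | 4 ; EC200 | 4 | 1.5 ; PH150 | 2 | 3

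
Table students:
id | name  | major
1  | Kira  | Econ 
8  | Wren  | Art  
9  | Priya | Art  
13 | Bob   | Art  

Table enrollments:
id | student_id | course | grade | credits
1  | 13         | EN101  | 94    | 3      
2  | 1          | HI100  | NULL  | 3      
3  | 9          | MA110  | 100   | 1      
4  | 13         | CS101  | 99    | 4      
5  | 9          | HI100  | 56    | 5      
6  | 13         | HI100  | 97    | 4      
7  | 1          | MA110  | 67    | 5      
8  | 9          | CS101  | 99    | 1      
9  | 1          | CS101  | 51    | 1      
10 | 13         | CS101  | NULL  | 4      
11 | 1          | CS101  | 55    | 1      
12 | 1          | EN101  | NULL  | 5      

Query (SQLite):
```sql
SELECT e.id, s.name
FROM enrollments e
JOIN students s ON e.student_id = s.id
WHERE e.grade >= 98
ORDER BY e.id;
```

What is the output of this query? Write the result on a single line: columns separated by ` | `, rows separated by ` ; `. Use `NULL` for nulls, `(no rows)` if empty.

3 | Priya ; 4 | Bob ; 8 | Priya

Each enrollments row matches the students row where student_id = students.id.
Then keep rows with e.grade >= 98.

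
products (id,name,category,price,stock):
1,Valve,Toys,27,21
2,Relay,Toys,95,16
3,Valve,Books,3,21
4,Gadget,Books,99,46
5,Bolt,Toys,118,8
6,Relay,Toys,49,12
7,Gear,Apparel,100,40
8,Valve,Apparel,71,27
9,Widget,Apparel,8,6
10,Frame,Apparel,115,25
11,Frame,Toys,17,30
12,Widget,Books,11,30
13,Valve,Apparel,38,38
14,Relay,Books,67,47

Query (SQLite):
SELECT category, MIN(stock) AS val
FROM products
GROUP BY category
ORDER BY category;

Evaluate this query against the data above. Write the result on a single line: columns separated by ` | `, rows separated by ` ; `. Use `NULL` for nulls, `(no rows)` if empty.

Partition products by category; compute MIN(stock) within each group.
  Apparel: ids {7, 8, 9, 10, 13} → MIN(stock)=6
  Books: ids {3, 4, 12, 14} → MIN(stock)=21
  Toys: ids {1, 2, 5, 6, 11} → MIN(stock)=8

Apparel | 6 ; Books | 21 ; Toys | 8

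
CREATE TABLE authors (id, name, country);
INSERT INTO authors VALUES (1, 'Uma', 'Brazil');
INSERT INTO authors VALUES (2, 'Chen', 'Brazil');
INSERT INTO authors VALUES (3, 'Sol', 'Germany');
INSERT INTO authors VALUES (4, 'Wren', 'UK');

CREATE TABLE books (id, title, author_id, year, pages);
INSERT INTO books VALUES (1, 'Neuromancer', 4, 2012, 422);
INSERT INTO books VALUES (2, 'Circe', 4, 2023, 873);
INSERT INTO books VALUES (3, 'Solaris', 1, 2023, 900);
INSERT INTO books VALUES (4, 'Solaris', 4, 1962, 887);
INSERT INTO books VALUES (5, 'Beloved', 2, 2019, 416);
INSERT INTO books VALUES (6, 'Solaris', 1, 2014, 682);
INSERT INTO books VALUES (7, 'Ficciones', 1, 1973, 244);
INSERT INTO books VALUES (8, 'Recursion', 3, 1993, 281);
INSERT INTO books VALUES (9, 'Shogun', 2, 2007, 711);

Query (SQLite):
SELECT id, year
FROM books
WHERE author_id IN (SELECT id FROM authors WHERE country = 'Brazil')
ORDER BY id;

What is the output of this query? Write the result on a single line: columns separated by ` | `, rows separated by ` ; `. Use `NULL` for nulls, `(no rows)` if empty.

Inner query: authors.id where country = 'Brazil'.
Outer: keep books rows whose author_id is in that set.
Inner query → {1, 2}

3 | 2023 ; 5 | 2019 ; 6 | 2014 ; 7 | 1973 ; 9 | 2007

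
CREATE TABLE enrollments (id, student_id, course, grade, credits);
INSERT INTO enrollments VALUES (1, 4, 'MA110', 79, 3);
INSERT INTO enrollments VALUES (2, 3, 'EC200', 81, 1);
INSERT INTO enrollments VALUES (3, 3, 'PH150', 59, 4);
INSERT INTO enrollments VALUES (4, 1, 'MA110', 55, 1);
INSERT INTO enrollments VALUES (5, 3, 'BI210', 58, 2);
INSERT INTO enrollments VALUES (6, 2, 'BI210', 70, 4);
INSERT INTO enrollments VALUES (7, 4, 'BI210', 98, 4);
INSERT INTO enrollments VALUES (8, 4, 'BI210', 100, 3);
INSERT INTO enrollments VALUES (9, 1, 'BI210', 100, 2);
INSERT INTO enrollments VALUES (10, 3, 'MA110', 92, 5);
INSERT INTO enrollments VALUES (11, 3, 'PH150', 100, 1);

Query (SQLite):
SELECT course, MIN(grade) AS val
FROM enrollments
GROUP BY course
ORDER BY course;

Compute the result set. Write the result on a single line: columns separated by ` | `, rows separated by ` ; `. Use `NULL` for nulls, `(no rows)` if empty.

Partition enrollments by course; compute MIN(grade) within each group.
  BI210: ids {5, 6, 7, 8, 9} → MIN(grade)=58
  EC200: ids {2} → MIN(grade)=81
  MA110: ids {1, 4, 10} → MIN(grade)=55
  PH150: ids {3, 11} → MIN(grade)=59

BI210 | 58 ; EC200 | 81 ; MA110 | 55 ; PH150 | 59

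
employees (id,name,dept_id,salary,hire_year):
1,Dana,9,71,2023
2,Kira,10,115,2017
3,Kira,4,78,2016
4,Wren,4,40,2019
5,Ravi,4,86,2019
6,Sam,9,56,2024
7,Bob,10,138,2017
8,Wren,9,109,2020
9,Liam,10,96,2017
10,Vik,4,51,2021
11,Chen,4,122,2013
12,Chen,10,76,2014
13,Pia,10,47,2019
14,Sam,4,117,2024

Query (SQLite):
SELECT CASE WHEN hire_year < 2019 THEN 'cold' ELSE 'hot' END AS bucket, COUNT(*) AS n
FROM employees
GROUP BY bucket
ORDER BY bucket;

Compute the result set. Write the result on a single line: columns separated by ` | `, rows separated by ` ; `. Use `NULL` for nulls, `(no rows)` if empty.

cold | 6 ; hot | 8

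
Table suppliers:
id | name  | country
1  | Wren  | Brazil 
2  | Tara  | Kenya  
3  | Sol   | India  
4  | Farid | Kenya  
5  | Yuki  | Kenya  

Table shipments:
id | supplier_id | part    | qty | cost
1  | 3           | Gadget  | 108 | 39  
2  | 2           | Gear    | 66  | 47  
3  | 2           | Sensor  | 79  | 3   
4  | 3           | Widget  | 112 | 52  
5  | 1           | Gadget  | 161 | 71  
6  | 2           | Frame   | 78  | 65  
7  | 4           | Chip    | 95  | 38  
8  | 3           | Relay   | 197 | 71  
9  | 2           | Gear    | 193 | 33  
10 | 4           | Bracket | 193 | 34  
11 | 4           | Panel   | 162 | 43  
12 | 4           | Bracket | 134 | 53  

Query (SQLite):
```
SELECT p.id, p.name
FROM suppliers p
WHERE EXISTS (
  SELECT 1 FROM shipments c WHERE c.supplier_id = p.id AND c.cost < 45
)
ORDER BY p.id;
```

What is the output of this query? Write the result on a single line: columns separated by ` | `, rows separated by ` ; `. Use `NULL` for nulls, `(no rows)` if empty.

2 | Tara ; 3 | Sol ; 4 | Farid

For each suppliers row, check whether any shipments with matching supplier_id has cost < 45.
Keep rows where that is true.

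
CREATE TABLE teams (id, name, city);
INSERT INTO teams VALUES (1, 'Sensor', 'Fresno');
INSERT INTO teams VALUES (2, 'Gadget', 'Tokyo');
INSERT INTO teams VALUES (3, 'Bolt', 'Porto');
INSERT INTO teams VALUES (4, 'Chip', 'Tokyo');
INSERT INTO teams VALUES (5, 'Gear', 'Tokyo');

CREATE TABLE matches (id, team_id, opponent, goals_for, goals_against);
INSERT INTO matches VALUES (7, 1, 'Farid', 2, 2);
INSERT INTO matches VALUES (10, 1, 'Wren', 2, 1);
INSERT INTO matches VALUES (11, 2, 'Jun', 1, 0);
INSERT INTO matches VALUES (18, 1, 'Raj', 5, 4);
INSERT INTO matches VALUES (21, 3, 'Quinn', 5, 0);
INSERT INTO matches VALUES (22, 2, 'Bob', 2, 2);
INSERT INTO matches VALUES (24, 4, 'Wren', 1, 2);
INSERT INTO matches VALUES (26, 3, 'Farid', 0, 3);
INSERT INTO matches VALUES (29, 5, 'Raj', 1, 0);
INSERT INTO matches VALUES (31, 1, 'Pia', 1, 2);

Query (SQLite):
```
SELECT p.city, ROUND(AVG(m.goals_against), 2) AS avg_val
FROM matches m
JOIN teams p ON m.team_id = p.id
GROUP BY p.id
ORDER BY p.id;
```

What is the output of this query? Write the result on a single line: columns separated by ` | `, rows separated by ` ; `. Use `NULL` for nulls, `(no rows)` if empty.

Fresno | 2.25 ; Tokyo | 1 ; Porto | 1.5 ; Tokyo | 2 ; Tokyo | 0

Join each matches row to its teams via team_id.
Group joined rows by teams.id; compute ROUND(AVG(m.goals_against), 2) per group.
  1: ids {7, 10, 18, 31} → ROUND(AVG(m.goals_against), 2)=2.25
  2: ids {11, 22} → ROUND(AVG(m.goals_against), 2)=1
  3: ids {21, 26} → ROUND(AVG(m.goals_against), 2)=1.5
  4: ids {24} → ROUND(AVG(m.goals_against), 2)=2
  5: ids {29} → ROUND(AVG(m.goals_against), 2)=0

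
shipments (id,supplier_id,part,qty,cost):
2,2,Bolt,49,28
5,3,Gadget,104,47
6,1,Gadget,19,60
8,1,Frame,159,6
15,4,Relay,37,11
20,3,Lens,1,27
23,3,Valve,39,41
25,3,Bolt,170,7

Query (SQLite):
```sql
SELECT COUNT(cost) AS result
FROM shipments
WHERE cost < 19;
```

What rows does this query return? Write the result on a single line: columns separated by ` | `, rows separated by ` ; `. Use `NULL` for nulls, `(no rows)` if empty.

3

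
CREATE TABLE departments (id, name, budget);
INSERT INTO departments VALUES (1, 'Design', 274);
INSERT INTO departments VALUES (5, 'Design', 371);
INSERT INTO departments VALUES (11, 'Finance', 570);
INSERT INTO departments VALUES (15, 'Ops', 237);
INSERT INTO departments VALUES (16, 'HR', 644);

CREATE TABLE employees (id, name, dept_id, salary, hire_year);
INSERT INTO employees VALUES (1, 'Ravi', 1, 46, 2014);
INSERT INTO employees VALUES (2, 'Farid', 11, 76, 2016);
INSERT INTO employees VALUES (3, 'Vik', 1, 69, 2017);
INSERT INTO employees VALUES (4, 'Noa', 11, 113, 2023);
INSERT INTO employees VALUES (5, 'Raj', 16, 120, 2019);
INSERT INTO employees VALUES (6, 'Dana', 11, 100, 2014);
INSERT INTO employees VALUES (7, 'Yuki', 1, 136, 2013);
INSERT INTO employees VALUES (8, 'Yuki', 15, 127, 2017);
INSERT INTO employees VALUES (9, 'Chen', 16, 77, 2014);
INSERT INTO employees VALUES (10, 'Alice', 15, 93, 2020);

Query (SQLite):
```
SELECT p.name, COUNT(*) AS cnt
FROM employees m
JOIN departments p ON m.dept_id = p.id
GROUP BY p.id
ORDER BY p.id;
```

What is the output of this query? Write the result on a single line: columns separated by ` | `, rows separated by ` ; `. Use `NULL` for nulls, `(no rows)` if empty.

Design | 3 ; Finance | 3 ; Ops | 2 ; HR | 2

Join each employees row to its departments via dept_id.
Group joined rows by departments.id; compute COUNT(*) per group.
  1: ids {1, 3, 7} → COUNT(*)=3
  11: ids {2, 4, 6} → COUNT(*)=3
  15: ids {8, 10} → COUNT(*)=2
  16: ids {5, 9} → COUNT(*)=2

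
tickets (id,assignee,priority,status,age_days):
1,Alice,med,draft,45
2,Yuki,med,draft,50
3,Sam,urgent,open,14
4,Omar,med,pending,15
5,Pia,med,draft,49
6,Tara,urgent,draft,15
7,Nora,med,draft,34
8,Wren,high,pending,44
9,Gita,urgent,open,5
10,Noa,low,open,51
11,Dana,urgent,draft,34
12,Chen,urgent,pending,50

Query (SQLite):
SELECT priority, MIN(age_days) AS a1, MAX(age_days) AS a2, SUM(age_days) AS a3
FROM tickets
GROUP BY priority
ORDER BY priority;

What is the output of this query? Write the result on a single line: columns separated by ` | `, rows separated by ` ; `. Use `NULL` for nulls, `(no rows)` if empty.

high | 44 | 44 | 44 ; low | 51 | 51 | 51 ; med | 15 | 50 | 193 ; urgent | 5 | 50 | 118

Group tickets by priority.
Per group compute: MIN(age_days), MAX(age_days), SUM(age_days).
  high: ids {8} → MIN(age_days)=44, MAX(age_days)=44, SUM(age_days)=44
  low: ids {10} → MIN(age_days)=51, MAX(age_days)=51, SUM(age_days)=51
  med: ids {1, 2, 4, 5, 7} → MIN(age_days)=15, MAX(age_days)=50, SUM(age_days)=193
  urgent: ids {3, 6, 9, 11, 12} → MIN(age_days)=5, MAX(age_days)=50, SUM(age_days)=118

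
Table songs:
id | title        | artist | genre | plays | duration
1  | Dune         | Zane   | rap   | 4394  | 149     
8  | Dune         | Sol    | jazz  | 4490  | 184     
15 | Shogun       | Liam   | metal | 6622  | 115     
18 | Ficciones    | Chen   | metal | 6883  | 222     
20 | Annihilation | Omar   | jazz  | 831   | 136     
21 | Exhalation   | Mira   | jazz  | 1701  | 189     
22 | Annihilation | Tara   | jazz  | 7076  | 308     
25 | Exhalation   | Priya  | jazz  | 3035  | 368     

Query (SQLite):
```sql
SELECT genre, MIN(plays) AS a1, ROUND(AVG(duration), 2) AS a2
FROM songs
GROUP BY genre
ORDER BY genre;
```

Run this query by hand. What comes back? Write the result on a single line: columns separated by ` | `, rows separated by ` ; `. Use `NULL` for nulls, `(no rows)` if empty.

jazz | 831 | 237 ; metal | 6622 | 168.5 ; rap | 4394 | 149

Group songs by genre.
Per group compute: MIN(plays), ROUND(AVG(duration), 2).
  jazz: ids {8, 20, 21, 22, 25} → MIN(plays)=831, ROUND(AVG(duration), 2)=237
  metal: ids {15, 18} → MIN(plays)=6622, ROUND(AVG(duration), 2)=168.5
  rap: ids {1} → MIN(plays)=4394, ROUND(AVG(duration), 2)=149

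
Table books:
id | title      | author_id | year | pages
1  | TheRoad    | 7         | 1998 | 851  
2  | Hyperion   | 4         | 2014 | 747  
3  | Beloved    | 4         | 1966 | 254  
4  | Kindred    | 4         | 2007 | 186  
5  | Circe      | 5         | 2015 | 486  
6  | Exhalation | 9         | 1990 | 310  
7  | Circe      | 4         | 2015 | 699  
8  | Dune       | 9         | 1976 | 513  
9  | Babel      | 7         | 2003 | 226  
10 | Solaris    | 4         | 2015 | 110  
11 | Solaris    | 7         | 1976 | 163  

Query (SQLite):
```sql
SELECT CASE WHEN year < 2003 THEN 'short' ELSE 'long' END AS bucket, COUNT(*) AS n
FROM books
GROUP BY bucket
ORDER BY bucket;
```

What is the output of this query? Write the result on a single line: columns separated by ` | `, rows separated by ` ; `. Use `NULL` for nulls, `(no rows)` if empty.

long | 6 ; short | 5

Bucket rows by year < 2003 → 'short' else 'long'; count each bucket.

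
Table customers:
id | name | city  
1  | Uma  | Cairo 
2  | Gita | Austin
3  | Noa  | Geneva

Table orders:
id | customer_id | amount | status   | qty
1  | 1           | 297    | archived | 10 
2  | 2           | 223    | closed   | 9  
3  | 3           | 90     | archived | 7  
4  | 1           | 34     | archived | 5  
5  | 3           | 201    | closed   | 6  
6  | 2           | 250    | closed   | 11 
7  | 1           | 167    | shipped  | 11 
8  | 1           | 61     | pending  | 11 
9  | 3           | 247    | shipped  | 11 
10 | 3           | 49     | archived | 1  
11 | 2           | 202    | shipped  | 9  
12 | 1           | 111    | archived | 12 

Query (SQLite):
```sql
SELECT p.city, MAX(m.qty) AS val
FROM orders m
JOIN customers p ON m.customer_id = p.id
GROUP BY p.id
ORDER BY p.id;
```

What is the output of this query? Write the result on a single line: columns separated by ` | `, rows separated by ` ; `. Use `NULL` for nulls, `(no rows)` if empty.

Join each orders row to its customers via customer_id.
Group joined rows by customers.id; compute MAX(m.qty) per group.
  1: ids {1, 4, 7, 8, 12} → MAX(m.qty)=12
  2: ids {2, 6, 11} → MAX(m.qty)=11
  3: ids {3, 5, 9, 10} → MAX(m.qty)=11

Cairo | 12 ; Austin | 11 ; Geneva | 11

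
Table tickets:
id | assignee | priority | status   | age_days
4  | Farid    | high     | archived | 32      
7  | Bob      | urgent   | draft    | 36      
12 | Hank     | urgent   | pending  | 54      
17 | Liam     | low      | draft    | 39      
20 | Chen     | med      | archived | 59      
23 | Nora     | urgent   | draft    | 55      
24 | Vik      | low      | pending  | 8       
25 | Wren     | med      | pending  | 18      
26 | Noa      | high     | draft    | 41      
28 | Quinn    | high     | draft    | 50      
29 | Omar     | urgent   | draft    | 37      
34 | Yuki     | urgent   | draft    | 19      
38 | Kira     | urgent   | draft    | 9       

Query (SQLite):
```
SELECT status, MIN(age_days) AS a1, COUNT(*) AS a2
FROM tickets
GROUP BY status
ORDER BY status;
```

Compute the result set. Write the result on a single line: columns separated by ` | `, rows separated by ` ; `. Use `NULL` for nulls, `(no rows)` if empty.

archived | 32 | 2 ; draft | 9 | 8 ; pending | 8 | 3

Group tickets by status.
Per group compute: MIN(age_days), COUNT(*).
  archived: ids {4, 20} → MIN(age_days)=32, COUNT(*)=2
  draft: ids {7, 17, 23, 26, 28, 29, 34, 38} → MIN(age_days)=9, COUNT(*)=8
  pending: ids {12, 24, 25} → MIN(age_days)=8, COUNT(*)=3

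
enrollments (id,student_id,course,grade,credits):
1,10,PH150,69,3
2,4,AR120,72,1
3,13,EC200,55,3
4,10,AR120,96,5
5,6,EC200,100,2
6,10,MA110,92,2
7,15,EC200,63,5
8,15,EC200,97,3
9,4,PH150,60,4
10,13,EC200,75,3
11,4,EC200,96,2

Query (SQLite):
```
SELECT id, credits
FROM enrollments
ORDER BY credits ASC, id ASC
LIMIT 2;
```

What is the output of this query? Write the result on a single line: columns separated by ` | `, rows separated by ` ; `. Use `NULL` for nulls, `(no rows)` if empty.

2 | 1 ; 5 | 2

Sort by credits asc, tiebreak id asc: (1, id=2), (2, id=5), (2, id=6), (2, id=11), (3, id=1) …. Take first 2.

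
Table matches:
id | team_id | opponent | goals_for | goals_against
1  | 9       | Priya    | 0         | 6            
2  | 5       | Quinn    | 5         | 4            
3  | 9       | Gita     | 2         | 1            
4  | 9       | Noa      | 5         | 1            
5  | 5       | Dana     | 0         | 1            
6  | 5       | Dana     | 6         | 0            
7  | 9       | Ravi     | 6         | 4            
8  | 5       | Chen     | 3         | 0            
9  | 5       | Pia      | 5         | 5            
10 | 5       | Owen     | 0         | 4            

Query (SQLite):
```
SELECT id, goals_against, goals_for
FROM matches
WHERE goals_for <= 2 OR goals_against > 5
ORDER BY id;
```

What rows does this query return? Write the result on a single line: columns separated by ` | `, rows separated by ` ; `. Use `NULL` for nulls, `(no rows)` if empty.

1 | 6 | 0 ; 3 | 1 | 2 ; 5 | 1 | 0 ; 10 | 4 | 0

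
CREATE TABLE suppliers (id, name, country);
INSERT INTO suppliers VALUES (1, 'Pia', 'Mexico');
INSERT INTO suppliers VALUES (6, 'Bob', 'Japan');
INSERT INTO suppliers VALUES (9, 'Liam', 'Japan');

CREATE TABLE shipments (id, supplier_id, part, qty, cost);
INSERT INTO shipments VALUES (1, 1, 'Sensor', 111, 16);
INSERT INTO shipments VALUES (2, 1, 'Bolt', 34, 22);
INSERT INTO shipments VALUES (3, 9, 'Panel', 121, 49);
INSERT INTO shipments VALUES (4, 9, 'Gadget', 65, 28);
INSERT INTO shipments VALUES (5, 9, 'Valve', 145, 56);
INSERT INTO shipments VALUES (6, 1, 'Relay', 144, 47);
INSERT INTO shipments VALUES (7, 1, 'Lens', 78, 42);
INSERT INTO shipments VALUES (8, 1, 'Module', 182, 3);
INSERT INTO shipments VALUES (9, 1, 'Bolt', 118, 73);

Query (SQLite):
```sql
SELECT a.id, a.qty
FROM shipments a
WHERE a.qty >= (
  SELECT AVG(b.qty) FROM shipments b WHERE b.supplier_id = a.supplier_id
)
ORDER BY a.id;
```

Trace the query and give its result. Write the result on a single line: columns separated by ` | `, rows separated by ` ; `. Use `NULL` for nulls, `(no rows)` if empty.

For each shipments row a, compute AVG(qty) over rows sharing a.supplier_id.
Keep row a if a.qty >= that per-group AVG.
  supplier_id=1: AVG(qty) = 111.166667
  supplier_id=9: AVG(qty) = 110.333333

3 | 121 ; 5 | 145 ; 6 | 144 ; 8 | 182 ; 9 | 118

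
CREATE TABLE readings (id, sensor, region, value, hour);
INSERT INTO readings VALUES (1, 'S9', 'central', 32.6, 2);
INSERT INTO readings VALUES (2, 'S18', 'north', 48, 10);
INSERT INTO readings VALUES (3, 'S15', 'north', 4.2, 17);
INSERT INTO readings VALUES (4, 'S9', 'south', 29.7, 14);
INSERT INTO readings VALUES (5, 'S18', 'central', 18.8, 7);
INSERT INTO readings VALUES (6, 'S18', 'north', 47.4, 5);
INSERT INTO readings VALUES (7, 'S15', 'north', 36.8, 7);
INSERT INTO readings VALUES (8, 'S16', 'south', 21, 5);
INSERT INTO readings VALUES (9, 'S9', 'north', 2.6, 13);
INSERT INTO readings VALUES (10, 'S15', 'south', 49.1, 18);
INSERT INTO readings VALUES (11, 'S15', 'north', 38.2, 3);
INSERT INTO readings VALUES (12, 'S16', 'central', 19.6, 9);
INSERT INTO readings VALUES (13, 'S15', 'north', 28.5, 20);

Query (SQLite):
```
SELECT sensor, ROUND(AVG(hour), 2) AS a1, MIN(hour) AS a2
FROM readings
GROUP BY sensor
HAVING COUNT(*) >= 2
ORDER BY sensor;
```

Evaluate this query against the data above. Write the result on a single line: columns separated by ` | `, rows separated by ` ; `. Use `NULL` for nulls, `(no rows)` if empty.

Group readings by sensor.
Per group compute: ROUND(AVG(hour), 2), MIN(hour).
HAVING: drop groups with fewer than 2 rows.
  S15: ids {3, 7, 10, 11, 13} → ROUND(AVG(hour), 2)=13, MIN(hour)=3
  S16: ids {8, 12} → ROUND(AVG(hour), 2)=7, MIN(hour)=5
  S18: ids {2, 5, 6} → ROUND(AVG(hour), 2)=7.33, MIN(hour)=5
  S9: ids {1, 4, 9} → ROUND(AVG(hour), 2)=9.67, MIN(hour)=2

S15 | 13 | 3 ; S16 | 7 | 5 ; S18 | 7.33 | 5 ; S9 | 9.67 | 2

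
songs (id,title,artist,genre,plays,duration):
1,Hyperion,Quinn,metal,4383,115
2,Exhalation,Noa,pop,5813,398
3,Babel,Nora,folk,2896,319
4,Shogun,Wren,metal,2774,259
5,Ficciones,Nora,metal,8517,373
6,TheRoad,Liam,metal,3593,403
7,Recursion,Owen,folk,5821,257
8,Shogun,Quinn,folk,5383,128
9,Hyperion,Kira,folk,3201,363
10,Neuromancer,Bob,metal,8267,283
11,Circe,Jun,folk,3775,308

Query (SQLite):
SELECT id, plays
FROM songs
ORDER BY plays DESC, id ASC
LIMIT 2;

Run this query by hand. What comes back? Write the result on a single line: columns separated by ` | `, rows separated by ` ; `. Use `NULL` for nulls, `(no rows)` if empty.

5 | 8517 ; 10 | 8267

Sort by plays desc, tiebreak id asc: (8517, id=5), (8267, id=10), (5821, id=7), (5813, id=2), (5383, id=8) …. Take first 2.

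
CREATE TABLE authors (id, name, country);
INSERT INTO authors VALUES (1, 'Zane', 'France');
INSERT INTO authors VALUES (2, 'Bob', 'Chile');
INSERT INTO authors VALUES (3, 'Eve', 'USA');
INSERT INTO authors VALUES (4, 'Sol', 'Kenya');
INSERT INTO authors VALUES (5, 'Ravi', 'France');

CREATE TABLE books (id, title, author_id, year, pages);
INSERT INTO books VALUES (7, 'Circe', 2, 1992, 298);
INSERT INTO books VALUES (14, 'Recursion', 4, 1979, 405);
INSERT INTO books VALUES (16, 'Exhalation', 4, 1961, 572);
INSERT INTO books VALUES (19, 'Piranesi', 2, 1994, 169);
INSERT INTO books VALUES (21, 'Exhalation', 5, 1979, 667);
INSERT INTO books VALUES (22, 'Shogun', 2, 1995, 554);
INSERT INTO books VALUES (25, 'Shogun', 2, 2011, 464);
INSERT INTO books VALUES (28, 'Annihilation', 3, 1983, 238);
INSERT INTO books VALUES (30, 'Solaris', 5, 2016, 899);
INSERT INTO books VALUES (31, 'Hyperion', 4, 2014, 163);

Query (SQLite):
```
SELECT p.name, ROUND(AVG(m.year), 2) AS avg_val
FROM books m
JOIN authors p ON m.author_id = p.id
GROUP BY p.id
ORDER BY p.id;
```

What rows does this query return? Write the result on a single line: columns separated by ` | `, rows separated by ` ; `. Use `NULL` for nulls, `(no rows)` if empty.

Join each books row to its authors via author_id.
Group joined rows by authors.id; compute ROUND(AVG(m.year), 2) per group.
  2: ids {7, 19, 22, 25} → ROUND(AVG(m.year), 2)=1998
  3: ids {28} → ROUND(AVG(m.year), 2)=1983
  4: ids {14, 16, 31} → ROUND(AVG(m.year), 2)=1984.67
  5: ids {21, 30} → ROUND(AVG(m.year), 2)=1997.5

Bob | 1998 ; Eve | 1983 ; Sol | 1984.67 ; Ravi | 1997.5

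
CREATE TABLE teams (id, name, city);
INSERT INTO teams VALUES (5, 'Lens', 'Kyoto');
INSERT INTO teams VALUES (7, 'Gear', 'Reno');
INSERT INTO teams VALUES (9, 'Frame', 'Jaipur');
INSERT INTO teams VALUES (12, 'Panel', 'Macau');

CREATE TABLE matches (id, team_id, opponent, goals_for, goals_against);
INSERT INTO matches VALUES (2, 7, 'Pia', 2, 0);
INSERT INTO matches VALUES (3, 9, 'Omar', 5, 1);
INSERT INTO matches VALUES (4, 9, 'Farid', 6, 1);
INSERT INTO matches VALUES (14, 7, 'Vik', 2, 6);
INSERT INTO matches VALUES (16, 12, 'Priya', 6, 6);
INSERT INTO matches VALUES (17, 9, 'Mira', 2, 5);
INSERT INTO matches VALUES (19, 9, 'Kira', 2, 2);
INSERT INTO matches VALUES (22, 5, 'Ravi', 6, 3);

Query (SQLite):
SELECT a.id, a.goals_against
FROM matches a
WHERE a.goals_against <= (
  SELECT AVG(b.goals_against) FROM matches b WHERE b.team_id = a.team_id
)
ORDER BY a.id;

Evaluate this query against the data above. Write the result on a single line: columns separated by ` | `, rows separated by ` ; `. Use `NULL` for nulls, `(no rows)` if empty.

2 | 0 ; 3 | 1 ; 4 | 1 ; 16 | 6 ; 19 | 2 ; 22 | 3

For each matches row a, compute AVG(goals_against) over rows sharing a.team_id.
Keep row a if a.goals_against <= that per-group AVG.
  team_id=5: AVG(goals_against) = 3.0
  team_id=7: AVG(goals_against) = 3.0
  team_id=9: AVG(goals_against) = 2.25
  team_id=12: AVG(goals_against) = 6.0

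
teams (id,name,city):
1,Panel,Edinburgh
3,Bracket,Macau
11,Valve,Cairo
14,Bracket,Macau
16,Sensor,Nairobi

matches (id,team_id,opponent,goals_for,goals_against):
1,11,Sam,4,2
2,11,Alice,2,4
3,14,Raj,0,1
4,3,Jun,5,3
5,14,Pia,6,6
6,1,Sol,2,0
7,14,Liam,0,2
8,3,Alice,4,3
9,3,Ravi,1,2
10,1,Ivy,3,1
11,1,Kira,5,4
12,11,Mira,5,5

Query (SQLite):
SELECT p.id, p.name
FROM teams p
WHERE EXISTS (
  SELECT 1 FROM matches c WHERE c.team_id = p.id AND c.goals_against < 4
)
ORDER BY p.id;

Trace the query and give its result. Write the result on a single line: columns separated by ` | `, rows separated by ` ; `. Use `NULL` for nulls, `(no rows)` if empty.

For each teams row, check whether any matches with matching team_id has goals_against < 4.
Keep rows where that is true.

1 | Panel ; 3 | Bracket ; 11 | Valve ; 14 | Bracket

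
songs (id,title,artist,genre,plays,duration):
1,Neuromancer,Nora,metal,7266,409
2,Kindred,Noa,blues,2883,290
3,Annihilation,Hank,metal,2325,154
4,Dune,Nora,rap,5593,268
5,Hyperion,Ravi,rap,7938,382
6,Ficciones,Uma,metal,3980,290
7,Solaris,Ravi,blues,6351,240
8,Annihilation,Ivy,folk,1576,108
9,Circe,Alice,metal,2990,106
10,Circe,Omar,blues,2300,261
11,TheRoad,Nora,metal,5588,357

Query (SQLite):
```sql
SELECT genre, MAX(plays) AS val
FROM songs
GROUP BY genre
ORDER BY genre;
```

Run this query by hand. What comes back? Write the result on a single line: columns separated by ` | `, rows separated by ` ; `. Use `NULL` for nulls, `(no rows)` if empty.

Partition songs by genre; compute MAX(plays) within each group.
  blues: ids {2, 7, 10} → MAX(plays)=6351
  folk: ids {8} → MAX(plays)=1576
  metal: ids {1, 3, 6, 9, 11} → MAX(plays)=7266
  rap: ids {4, 5} → MAX(plays)=7938

blues | 6351 ; folk | 1576 ; metal | 7266 ; rap | 7938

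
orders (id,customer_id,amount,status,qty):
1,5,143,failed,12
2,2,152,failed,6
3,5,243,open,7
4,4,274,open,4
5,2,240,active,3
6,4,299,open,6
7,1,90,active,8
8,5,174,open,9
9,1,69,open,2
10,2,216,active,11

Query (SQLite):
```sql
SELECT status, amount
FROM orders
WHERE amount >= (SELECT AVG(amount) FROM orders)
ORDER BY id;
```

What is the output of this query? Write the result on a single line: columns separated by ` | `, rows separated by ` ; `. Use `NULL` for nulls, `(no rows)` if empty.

Scalar subquery: AVG(amount) over all orders rows = 190.0.
Keep rows where amount >= that value.

open | 243 ; open | 274 ; active | 240 ; open | 299 ; active | 216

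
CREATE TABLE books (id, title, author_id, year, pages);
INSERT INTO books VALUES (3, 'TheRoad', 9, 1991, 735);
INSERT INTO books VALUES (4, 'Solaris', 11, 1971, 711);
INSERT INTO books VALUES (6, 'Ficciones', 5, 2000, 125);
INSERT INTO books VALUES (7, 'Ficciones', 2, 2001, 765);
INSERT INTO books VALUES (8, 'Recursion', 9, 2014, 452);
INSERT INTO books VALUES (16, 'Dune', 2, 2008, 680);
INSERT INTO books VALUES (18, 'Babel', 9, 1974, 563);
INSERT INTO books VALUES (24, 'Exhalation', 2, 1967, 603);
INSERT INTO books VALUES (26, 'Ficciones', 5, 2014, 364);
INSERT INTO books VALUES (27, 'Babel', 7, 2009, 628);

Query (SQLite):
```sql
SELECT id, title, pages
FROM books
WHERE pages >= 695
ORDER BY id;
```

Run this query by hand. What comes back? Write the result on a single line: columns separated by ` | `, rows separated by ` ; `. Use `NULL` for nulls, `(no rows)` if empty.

3 | TheRoad | 735 ; 4 | Solaris | 711 ; 7 | Ficciones | 765

pages >= 695: ids {3, 4, 7}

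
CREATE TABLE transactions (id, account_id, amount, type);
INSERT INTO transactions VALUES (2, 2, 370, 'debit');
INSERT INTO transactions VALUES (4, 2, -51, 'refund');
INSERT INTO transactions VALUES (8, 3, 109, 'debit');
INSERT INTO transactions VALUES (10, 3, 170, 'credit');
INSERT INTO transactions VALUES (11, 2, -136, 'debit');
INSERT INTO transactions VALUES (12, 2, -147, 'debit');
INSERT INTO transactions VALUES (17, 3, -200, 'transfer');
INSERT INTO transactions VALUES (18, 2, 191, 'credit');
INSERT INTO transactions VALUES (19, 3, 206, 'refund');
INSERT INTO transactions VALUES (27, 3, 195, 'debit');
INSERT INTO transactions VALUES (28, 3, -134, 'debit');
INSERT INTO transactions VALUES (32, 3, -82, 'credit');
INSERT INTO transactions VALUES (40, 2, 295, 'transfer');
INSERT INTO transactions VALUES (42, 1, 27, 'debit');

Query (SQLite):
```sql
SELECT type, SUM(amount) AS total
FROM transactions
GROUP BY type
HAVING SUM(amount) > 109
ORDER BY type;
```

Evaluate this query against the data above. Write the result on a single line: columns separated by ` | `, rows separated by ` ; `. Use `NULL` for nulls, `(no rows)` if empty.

credit | 279 ; debit | 284 ; refund | 155

Partition transactions by type; compute SUM(amount) within each group.
HAVING: keep groups where SUM(amount) > 109.
  credit: ids {10, 18, 32} → SUM(amount)=279
  debit: ids {2, 8, 11, 12, 27, 28, 42} → SUM(amount)=284
  refund: ids {4, 19} → SUM(amount)=155
  transfer: ids {17, 40} → SUM(amount)=95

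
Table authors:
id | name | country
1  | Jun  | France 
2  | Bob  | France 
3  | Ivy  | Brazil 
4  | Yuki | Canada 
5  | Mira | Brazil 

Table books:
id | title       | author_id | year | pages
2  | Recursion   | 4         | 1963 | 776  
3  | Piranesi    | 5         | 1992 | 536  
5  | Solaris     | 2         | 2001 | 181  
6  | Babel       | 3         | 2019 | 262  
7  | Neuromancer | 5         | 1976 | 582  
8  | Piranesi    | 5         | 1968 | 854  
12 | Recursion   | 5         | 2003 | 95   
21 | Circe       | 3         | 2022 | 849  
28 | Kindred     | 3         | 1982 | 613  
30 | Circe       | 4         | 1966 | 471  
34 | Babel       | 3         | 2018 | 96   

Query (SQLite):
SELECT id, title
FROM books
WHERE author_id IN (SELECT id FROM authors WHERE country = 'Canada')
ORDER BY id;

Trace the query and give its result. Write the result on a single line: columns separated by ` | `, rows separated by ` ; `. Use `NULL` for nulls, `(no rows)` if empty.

Inner query: authors.id where country = 'Canada'.
Outer: keep books rows whose author_id is in that set.
Inner query → {4}

2 | Recursion ; 30 | Circe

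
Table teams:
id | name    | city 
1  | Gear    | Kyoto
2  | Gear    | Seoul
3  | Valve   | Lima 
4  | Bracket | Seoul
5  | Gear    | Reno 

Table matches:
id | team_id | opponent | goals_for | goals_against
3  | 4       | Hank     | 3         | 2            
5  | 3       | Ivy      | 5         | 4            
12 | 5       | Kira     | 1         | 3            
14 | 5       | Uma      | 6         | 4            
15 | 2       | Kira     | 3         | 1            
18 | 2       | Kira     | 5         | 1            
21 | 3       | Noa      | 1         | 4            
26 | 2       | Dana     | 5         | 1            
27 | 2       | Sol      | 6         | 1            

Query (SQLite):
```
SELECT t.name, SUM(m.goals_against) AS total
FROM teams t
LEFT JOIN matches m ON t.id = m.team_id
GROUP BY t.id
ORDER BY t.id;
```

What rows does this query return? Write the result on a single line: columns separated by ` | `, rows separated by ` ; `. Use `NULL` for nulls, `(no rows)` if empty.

LEFT JOIN keeps every teams row; unmatched ones get NULL for matches columns.
Group by teams.id and compute SUM(m.goals_against). SUM over an all-NULL group is NULL.
  1: ids {—} → SUM(m.goals_against)=NULL
  2: ids {15, 18, 26, 27} → SUM(m.goals_against)=4
  3: ids {5, 21} → SUM(m.goals_against)=8
  4: ids {3} → SUM(m.goals_against)=2
  5: ids {12, 14} → SUM(m.goals_against)=7

Gear | NULL ; Gear | 4 ; Valve | 8 ; Bracket | 2 ; Gear | 7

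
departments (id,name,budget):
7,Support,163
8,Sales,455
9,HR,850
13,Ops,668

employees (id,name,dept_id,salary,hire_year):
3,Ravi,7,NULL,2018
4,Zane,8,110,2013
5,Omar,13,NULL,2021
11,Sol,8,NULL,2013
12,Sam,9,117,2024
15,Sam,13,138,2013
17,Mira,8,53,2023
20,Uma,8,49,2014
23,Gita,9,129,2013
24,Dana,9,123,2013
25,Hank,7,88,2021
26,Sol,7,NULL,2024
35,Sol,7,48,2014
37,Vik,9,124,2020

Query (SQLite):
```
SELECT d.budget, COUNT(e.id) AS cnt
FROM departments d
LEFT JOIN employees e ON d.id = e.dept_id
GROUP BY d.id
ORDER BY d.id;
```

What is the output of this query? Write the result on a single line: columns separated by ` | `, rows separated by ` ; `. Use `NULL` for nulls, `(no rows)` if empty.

163 | 4 ; 455 | 4 ; 850 | 4 ; 668 | 2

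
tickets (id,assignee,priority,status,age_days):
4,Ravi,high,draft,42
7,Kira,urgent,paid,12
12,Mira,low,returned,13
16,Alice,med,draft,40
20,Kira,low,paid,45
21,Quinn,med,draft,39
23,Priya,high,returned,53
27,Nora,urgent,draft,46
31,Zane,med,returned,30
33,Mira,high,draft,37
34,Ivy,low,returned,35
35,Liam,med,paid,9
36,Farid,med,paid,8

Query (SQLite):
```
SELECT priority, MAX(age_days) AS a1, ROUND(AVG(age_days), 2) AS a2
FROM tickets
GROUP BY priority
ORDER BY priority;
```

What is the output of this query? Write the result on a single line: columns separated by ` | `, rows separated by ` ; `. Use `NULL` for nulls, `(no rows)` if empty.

high | 53 | 44 ; low | 45 | 31 ; med | 40 | 25.2 ; urgent | 46 | 29

Group tickets by priority.
Per group compute: MAX(age_days), ROUND(AVG(age_days), 2).
  high: ids {4, 23, 33} → MAX(age_days)=53, ROUND(AVG(age_days), 2)=44
  low: ids {12, 20, 34} → MAX(age_days)=45, ROUND(AVG(age_days), 2)=31
  med: ids {16, 21, 31, 35, 36} → MAX(age_days)=40, ROUND(AVG(age_days), 2)=25.2
  urgent: ids {7, 27} → MAX(age_days)=46, ROUND(AVG(age_days), 2)=29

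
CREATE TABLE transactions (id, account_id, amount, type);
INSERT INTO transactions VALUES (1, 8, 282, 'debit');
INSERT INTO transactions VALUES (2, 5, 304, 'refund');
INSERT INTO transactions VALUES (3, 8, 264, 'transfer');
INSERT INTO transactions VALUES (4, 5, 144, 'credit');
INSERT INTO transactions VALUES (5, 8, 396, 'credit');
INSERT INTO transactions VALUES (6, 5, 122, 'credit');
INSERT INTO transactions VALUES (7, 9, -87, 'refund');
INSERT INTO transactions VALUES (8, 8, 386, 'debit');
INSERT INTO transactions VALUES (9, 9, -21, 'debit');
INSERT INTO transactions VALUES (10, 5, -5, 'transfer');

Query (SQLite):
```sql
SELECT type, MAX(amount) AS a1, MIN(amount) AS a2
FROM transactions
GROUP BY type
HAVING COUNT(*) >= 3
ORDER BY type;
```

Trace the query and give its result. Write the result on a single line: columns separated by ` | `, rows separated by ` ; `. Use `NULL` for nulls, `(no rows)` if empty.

credit | 396 | 122 ; debit | 386 | -21

Group transactions by type.
Per group compute: MAX(amount), MIN(amount).
HAVING: drop groups with fewer than 3 rows.
  credit: ids {4, 5, 6} → MAX(amount)=396, MIN(amount)=122
  debit: ids {1, 8, 9} → MAX(amount)=386, MIN(amount)=-21
  refund: ids {2, 7} → MAX(amount)=304, MIN(amount)=-87
  transfer: ids {3, 10} → MAX(amount)=264, MIN(amount)=-5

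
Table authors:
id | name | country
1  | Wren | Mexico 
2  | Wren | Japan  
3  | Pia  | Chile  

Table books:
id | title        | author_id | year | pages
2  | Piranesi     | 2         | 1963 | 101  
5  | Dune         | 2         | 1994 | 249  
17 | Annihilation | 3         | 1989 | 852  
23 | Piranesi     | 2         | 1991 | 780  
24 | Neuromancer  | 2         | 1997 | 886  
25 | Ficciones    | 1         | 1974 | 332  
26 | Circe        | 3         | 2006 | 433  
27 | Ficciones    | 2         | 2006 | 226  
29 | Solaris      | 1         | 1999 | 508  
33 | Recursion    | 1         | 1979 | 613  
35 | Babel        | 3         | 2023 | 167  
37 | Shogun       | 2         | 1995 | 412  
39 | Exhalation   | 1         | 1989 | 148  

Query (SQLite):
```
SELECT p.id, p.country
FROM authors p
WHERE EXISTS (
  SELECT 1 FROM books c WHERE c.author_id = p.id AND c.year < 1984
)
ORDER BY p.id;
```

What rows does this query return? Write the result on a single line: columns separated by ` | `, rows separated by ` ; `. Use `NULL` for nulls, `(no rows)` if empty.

For each authors row, check whether any books with matching author_id has year < 1984.
Keep rows where that is true.

1 | Mexico ; 2 | Japan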